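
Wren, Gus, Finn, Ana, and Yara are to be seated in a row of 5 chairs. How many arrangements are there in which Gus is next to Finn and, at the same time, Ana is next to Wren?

Treat {Gus,Finn} as one block (2 orders) and {Ana,Wren} as another (2 orders).
That leaves 3 units to arrange: 2 × 2 × 3! = 4 × 6 = 24.

24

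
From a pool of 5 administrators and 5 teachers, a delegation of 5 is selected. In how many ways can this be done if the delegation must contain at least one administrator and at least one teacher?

With no constraint there are C(10,5) = 252 possible selections.
Subtract selections that omit an entire group: no administrators → C(5,5) = 1; no teachers → C(5,5) = 1.
Both groups omitted at once is impossible, so 252 − 2 = 250.

250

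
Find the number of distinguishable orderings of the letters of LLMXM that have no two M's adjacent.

There are 5!/(2!·2!) = 30 arrangements of LLMXM in total.
If the two M's are adjacent, glue them into one block, leaving 4 items to arrange: (4)!/(2!) = 12 ways.
Hence 30 − 12 = 18.

18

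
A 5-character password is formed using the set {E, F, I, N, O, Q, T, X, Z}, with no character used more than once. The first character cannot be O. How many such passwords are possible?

The first character has 9−1 = 8 choices (anything except O).
The remaining 4 characters are filled from the other 8 symbols without repetition: 8 × 7 × 6 × 5 = 1680.
Total: 8 × 1680 = 13440.

13440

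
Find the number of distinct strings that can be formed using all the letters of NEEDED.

Letter multiplicities in NEEDED: D×2, E×3, N×1.
The number of distinct arrangements is 6!/(3!·2!) = 720/12 = 60.

60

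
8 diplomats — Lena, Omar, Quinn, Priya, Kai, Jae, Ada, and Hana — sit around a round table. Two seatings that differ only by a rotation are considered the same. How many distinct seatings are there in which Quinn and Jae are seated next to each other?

1440

Glue Quinn and Jae into a block (2 internal orders). Seating 7 units around a circle gives (6)! arrangements.
So 2 × (6)! = 2 × 720 = 1440.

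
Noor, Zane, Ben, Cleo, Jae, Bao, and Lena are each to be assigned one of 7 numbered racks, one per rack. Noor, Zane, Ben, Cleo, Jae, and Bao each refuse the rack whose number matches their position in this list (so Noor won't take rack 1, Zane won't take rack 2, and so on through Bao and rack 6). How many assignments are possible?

2119

Let Aᵢ (for 1 ≤ i ≤ 6) be the placements that put person i in their forbidden rack. Any j of these fix j positions, leaving (7−j)! ways to fill the rest, and there are C(6,j) ways to pick which j.
By inclusion–exclusion, the number of valid placements is Σ_{j=0}^{6} (−1)^j C(6,j)·(7−j)!.
Computing: 5040 − 4320 + 1800 − 480 + 90 − 12 + 1 = 2119.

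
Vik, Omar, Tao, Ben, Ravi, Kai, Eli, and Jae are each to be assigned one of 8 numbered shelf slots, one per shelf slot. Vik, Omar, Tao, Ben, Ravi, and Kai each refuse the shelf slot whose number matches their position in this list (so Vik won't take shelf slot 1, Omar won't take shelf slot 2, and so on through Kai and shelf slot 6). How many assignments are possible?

18806

Let Aᵢ (for 1 ≤ i ≤ 6) be the placements that put person i in their forbidden shelf slot. Any j of these fix j positions, leaving (8−j)! ways to fill the rest, and there are C(6,j) ways to pick which j.
By inclusion–exclusion, the number of valid placements is Σ_{j=0}^{6} (−1)^j C(6,j)·(8−j)!.
Computing: 40320 − 30240 + 10800 − 2400 + 360 − 36 + 2 = 18806.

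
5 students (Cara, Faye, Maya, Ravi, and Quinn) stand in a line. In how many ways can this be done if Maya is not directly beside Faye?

72

Of the 5! = 120 arrangements, those with Maya and Faye adjacent number 2 × 4! = 48 (treat the pair as a block with 2 internal orders).
Complementary counting: 120 − 48 = 72.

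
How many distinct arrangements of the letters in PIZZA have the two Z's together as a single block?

Treat the 2 copies of Z as a single block. The multiset to arrange is then {ZZ, A, I, P}, 4 items in all.
All 4 items are distinct, so there are (4)! = 24 arrangements.

24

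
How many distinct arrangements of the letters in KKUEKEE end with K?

With the last slot taken by K, it remains to arrange the other 6 letters (KUEKEE).
Those 6 letters have E appearing 3 times and K appearing twice, giving (6)!/(3!·2!) = 60.

60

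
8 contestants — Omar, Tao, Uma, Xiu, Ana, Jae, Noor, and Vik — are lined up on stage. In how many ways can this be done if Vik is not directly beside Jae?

30240

Of the 8! = 40320 arrangements, those with Vik and Jae adjacent number 2 × 7! = 10080 (treat the pair as a block with 2 internal orders).
Complementary counting: 40320 − 10080 = 30240.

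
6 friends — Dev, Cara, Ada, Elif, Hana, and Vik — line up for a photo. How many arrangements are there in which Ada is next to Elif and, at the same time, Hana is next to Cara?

96

Treat {Ada,Elif} as one block (2 orders) and {Hana,Cara} as another (2 orders).
That leaves 4 units to arrange: 2 × 2 × 4! = 4 × 24 = 96.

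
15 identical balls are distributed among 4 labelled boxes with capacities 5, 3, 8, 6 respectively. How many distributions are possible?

By stars and bars, unrestricted non-negative solutions to x_1+…+x_4 = 15 number C(15+3,3) = 816.
Subtract solutions that violate a single cap (substitute x_i' = x_i − (cap_i+1)): x_1 ≥ 6 gives C(12,3) = 220; x_2 ≥ 4 gives C(14,3) = 364; x_3 ≥ 9 gives C(9,3) = 84; x_4 ≥ 7 gives C(11,3) = 165. Together 833.
Add back pairs where two caps are both exceeded: 56 + 1 + 10 + 10 + 35 + 0 = 112.
By inclusion–exclusion the count is 816 − 833 + 112 = 95.

95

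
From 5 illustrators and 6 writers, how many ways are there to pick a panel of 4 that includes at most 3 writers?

315

Split by how many writers are chosen (0 through 3).
Sum: C(6,0)·C(5,4) + C(6,1)·C(5,3) + C(6,2)·C(5,2) + C(6,3)·C(5,1) = 5 + 60 + 150 + 100 = 315.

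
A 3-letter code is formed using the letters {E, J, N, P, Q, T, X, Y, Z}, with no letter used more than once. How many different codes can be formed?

504

Choose and order 3 of the 9 symbols: the first letter has 9 options, the next 8, then 7.
That product is 9 × 8 × 7 = 504.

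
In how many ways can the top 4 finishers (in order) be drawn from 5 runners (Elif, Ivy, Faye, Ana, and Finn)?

There are 5 choices for 1st place, 4 for 2nd, and so on down to 2 for position 4.
That gives 5 × 4 × 3 × 2 = 120.

120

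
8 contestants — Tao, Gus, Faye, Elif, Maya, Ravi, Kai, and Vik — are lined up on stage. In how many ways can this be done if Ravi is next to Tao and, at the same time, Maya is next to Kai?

Treat {Ravi,Tao} as one block (2 orders) and {Maya,Kai} as another (2 orders).
That leaves 6 units to arrange: 2 × 2 × 6! = 4 × 720 = 2880.

2880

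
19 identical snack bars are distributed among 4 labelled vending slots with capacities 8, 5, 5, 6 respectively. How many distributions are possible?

Without the upper bounds there are C(22,3) = 1540 ways to split 19 among 4 vending slots.
Subtract solutions that violate a single cap (substitute x_i' = x_i − (cap_i+1)): x_1 ≥ 9 gives C(13,3) = 286; x_2 ≥ 6 gives C(16,3) = 560; x_3 ≥ 6 gives C(16,3) = 560; x_4 ≥ 7 gives C(15,3) = 455. Together 1861.
Add back pairs where two caps are both exceeded: 35 + 35 + 20 + 120 + 84 + 84 = 378.
Subtract triples: 0 + 0 + 0 + 1 = 1.
By inclusion–exclusion the count is 1540 − 1861 + 378 − 1 = 56.

56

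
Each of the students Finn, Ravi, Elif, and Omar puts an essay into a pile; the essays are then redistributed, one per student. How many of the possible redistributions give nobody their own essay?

9

Let Aᵢ be the assignments in which student i gets their own essay. We want the size of the complement of A₁∪…∪A_4.
By inclusion–exclusion this is Σ_{j=0}^{4} (−1)^j C(4,j)·(4−j)!.
Computing: 24 − 24 + 12 − 4 + 1 = 9.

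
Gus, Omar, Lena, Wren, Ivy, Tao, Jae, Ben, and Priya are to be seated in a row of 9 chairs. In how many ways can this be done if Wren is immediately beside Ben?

80640

Place the 7 others and the Wren-Ben pair as 8 objects in a line; the pair has 2 internal arrangements.
That gives 2 × 8! = 2 × 40320 = 80640.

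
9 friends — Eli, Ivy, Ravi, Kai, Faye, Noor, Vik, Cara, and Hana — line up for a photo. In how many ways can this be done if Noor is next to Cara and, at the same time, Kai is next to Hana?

20160

Treat {Noor,Cara} as one block (2 orders) and {Kai,Hana} as another (2 orders).
That leaves 7 units to arrange: 2 × 2 × 7! = 4 × 5040 = 20160.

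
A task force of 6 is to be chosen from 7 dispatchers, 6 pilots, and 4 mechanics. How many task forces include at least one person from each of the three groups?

Unrestricted: C(17,6) = 12376 ways to pick any 6 of the 17.
Selections missing a whole group: no dispatchers → C(10,6) = 210; no pilots → C(11,6) = 462; no mechanics → C(13,6) = 1716.
Add back selections omitting two groups (i.e. drawn from a single group): C(7,6) + C(6,6) + C(4,6) = 8.
By inclusion–exclusion: 12376 − 2388 + 8 = 9996.

9996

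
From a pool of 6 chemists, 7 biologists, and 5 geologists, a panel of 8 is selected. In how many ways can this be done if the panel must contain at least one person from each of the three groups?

With no constraint there are C(18,8) = 43758 possible selections.
Selections missing a whole group: no chemists → C(12,8) = 495; no biologists → C(11,8) = 165; no geologists → C(13,8) = 1287.
Add back selections omitting two groups (i.e. drawn from a single group): C(6,8) + C(7,8) + C(5,8) = 0.
By inclusion–exclusion: 43758 − 1947 + 0 = 41811.

41811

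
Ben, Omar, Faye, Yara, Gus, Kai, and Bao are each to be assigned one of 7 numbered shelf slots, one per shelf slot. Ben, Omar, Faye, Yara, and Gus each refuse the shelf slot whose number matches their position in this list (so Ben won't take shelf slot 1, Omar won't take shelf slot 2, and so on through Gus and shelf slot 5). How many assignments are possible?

2428

Let Aᵢ (for 1 ≤ i ≤ 5) be the placements that put person i in their forbidden shelf slot. Any j of these fix j positions, leaving (7−j)! ways to fill the rest, and there are C(5,j) ways to pick which j.
By inclusion–exclusion, the number of valid placements is Σ_{j=0}^{5} (−1)^j C(5,j)·(7−j)!.
Computing: 5040 − 3600 + 1200 − 240 + 30 − 2 = 2428.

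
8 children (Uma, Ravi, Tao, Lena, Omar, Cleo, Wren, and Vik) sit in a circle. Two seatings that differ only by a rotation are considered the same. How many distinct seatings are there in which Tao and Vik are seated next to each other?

Glue Tao and Vik into a block (2 internal orders). Seating 7 units around a circle gives (6)! arrangements.
So 2 × (6)! = 2 × 720 = 1440.

1440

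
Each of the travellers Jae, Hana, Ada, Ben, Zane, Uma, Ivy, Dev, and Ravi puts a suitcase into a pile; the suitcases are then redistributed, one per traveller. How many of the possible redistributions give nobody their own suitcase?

133496

Count assignments avoiding every fixed point. For any j of the 9 travellers fixed to their own suitcase, the other 9−j can be arranged in (9−j)! ways.
By inclusion–exclusion this is Σ_{j=0}^{9} (−1)^j C(9,j)·(9−j)!.
Computing: 362880 − 362880 + 181440 − 60480 + 15120 − 3024 + 504 − 72 + 9 − 1 = 133496.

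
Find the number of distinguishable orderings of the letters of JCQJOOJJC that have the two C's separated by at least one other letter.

Total arrangements of JCQJOOJJC: 9!/(4!·2!·2!) = 3780.
If the two C's are adjacent, glue them into one block, leaving 8 items to arrange: (8)!/(4!·2!) = 840 ways.
Subtracting, 3780 − 840 = 2940 arrangements keep the C's apart.

2940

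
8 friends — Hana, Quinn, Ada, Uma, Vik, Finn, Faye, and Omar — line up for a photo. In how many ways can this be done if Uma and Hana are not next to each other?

30240

Of the 8! = 40320 arrangements, those with Uma and Hana adjacent number 2 × 7! = 10080 (treat the pair as a block with 2 internal orders).
So 40320 − 10080 = 30240 arrangements keep them apart.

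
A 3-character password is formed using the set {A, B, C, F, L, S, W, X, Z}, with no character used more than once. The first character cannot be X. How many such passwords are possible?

448

The first character has 9−1 = 8 choices (anything except X).
The remaining 2 characters are filled from the other 8 symbols without repetition: 8 × 7 = 56.
Total: 8 × 56 = 448.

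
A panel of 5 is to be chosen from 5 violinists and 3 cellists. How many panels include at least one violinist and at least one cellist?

Total 5-person selections from all 8: C(8,5) = 56.
Selections missing a whole group: no violinists → C(3,5) = 0; no cellists → C(5,5) = 1.
Both groups omitted at once is impossible, so 56 − 1 = 55.

55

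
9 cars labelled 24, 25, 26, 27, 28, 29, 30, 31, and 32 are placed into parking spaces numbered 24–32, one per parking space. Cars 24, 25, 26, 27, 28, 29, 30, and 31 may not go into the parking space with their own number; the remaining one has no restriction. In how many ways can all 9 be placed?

Let Aᵢ (for 24 ≤ i ≤ 31) be the placements that put car i in its forbidden parking space. Any j of these fix j positions, leaving (9−j)! ways to fill the rest, and there are C(8,j) ways to pick which j.
By inclusion–exclusion, the number of valid placements is Σ_{j=0}^{8} (−1)^j C(8,j)·(9−j)!.
Computing: 362880 − 322560 + 141120 − 40320 + 8400 − 1344 + 168 − 16 + 1 = 148329.

148329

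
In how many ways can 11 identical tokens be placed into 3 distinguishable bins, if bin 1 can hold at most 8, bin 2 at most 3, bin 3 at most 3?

Ignoring the caps, the number of non-negative solutions to x_1+…+x_3 = 11 is C(13,2) = 78.
Subtract solutions that violate a single cap (substitute x_i' = x_i − (cap_i+1)): x_1 ≥ 9 gives C(4,2) = 6; x_2 ≥ 4 gives C(9,2) = 36; x_3 ≥ 4 gives C(9,2) = 36. Together 78.
Add back pairs where two caps are both exceeded: 0 + 0 + 10 = 10.
By inclusion–exclusion the count is 78 − 78 + 10 = 10.

10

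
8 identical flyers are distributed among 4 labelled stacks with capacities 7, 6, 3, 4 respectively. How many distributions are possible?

Ignoring the caps, the number of non-negative solutions to x_1+…+x_4 = 8 is C(11,3) = 165.
Subtract solutions that violate a single cap (substitute x_i' = x_i − (cap_i+1)): x_1 ≥ 8 gives C(3,3) = 1; x_2 ≥ 7 gives C(4,3) = 4; x_3 ≥ 4 gives C(7,3) = 35; x_4 ≥ 5 gives C(6,3) = 20. Together 60.
No two caps can be exceeded simultaneously, so the pair terms are all 0.
By inclusion–exclusion the count is 165 − 60 + 0 = 105.

105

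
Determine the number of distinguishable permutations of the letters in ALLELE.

60

Letter multiplicities in ALLELE: A×1, E×2, L×3.
Dividing 6! = 720 by 3!·2! = 12 for the repeated letters gives 60.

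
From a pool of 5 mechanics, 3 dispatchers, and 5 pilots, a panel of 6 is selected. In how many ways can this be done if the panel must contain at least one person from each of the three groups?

With no constraint there are C(13,6) = 1716 possible selections.
Subtract selections that omit an entire group: no mechanics → C(8,6) = 28; no dispatchers → C(10,6) = 210; no pilots → C(8,6) = 28.
Add back selections omitting two groups (i.e. drawn from a single group): C(5,6) + C(3,6) + C(5,6) = 0.
By inclusion–exclusion: 1716 − 266 + 0 = 1450.

1450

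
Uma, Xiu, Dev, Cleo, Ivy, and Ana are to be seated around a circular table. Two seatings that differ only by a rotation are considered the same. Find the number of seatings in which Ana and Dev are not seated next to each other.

72

All circular seatings of 6 people number (5)! = 120.
Those with Ana next to Dev: fuse the pair into one unit and seat 5 units around a circle — 2·(4)! = 48.
Subtracting, 120 − 48 = 72.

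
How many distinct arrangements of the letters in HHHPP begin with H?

6

With the first slot taken by H, it remains to arrange the other 4 letters (HHPP).
Those 4 letters have H appearing twice and P appearing twice, giving (4)!/(2!·2!) = 6.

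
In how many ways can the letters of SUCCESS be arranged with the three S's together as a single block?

Treat the 3 copies of S as a single block. The multiset to arrange is then {SSS, C, C, E, U}, 5 items in all.
That gives (5)!/(2!) = 60 arrangements.

60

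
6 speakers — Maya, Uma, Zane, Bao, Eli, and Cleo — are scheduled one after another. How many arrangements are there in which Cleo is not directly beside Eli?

There are 6! = 720 arrangements in all. If Cleo and Eli are adjacent, merging them into one block gives 2·(5)! = 240 arrangements.
So 720 − 240 = 480 arrangements keep them apart.

480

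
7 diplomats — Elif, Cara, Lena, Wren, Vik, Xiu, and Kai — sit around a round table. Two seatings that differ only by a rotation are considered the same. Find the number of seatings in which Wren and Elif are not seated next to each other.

Without the restriction there are (6)! = 720 seatings.
Those with Wren next to Elif: fuse the pair into one unit and seat 6 units around a circle — 2·(5)! = 240.
Subtracting, 720 − 240 = 480.

480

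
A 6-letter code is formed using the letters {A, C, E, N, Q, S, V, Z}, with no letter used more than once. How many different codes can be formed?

Choose and order 6 of the 8 symbols: the first letter has 8 options, the next 7, and so on down to 3.
8 × 7 × 6 × 5 × 4 × 3 = 20160.

20160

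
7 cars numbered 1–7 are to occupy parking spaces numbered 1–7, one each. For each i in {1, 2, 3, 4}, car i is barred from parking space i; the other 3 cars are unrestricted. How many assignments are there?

Let Aᵢ (for 1 ≤ i ≤ 4) be the placements that put car i in its forbidden parking space. Any j of these fix j positions, leaving (7−j)! ways to fill the rest, and there are C(4,j) ways to pick which j.
By inclusion–exclusion, the number of valid placements is Σ_{j=0}^{4} (−1)^j C(4,j)·(7−j)!.
Computing: 5040 − 2880 + 720 − 96 + 6 = 2790.

2790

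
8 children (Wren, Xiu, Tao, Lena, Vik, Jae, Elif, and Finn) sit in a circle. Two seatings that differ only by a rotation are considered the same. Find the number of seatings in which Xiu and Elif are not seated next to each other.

Without the restriction there are (7)! = 5040 seatings.
Seatings with Xiu beside Elif: treat them as a block with 2 internal orders, giving 2 × (6)! = 1440.
Subtracting, 5040 − 1440 = 3600.

3600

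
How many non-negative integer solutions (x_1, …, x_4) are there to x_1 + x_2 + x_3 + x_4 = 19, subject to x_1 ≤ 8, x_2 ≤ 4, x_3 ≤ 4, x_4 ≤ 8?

Without the upper bounds there are C(22,3) = 1540 ways to split 19 among 4 variables.
Subtract solutions that violate a single cap (substitute x_i' = x_i − (cap_i+1)): x_1 ≥ 9 gives C(13,3) = 286; x_2 ≥ 5 gives C(17,3) = 680; x_3 ≥ 5 gives C(17,3) = 680; x_4 ≥ 9 gives C(13,3) = 286. Together 1932.
Add back pairs where two caps are both exceeded: 56 + 56 + 4 + 220 + 56 + 56 = 448.
Subtract triples: 1 + 0 + 0 + 1 = 2.
By inclusion–exclusion the count is 1540 − 1932 + 448 − 2 = 54.

54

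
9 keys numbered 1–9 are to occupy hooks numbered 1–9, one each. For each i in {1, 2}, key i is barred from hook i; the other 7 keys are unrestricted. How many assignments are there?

Let Aᵢ (for i ∈ {1, 2}) be the placements that put key i in its forbidden hook. Any j of these fix j positions, leaving (9−j)! ways to fill the rest, and there are C(2,j) ways to pick which j.
By inclusion–exclusion, the number of valid placements is Σ_{j=0}^{2} (−1)^j C(2,j)·(9−j)!.
Computing: 362880 − 80640 + 5040 = 287280.

287280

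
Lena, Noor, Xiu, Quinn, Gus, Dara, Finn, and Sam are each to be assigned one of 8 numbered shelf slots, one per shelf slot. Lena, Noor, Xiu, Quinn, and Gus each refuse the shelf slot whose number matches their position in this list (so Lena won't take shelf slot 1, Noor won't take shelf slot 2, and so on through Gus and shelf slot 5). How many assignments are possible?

Let Aᵢ (for 1 ≤ i ≤ 5) be the placements that put person i in their forbidden shelf slot. Any j of these fix j positions, leaving (8−j)! ways to fill the rest, and there are C(5,j) ways to pick which j.
By inclusion–exclusion, the number of valid placements is Σ_{j=0}^{5} (−1)^j C(5,j)·(8−j)!.
Computing: 40320 − 25200 + 7200 − 1200 + 120 − 6 = 21234.

21234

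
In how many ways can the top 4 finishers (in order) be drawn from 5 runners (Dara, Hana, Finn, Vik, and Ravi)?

There are 5 choices for 1st place, 4 for 2nd, and so on down to 2 for position 4.
That gives 5 × 4 × 3 × 2 = 120.

120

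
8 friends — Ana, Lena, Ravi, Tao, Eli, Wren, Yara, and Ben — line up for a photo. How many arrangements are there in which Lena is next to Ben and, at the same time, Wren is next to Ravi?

2880

Treat {Lena,Ben} as one block (2 orders) and {Wren,Ravi} as another (2 orders).
That leaves 6 units to arrange: 2 × 2 × 6! = 4 × 720 = 2880.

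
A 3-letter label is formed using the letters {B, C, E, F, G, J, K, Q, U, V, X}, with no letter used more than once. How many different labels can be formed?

990

Choose and order 3 of the 11 symbols: the first letter has 11 options, the next 10, then 9.
11 × 10 × 9 = 990.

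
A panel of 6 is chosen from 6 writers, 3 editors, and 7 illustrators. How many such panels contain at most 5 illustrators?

8001

Split by how many illustrators are chosen (0 through 5).
Sum: C(7,0)·C(9,6) + C(7,1)·C(9,5) + C(7,2)·C(9,4) + C(7,3)·C(9,3) + C(7,4)·C(9,2) + C(7,5)·C(9,1) = 84 + 882 + 2646 + 2940 + 1260 + 189 = 8001.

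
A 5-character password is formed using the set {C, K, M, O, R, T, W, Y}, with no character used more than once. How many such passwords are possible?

6720

Choose and order 5 of the 8 symbols: the first character has 8 options, the next 7, and so on down to 4.
8 × 7 × 6 × 5 × 4 = 6720.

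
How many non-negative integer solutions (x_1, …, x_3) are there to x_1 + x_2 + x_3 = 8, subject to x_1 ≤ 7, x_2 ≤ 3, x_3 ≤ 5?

By stars and bars, unrestricted non-negative solutions to x_1+…+x_3 = 8 number C(8+2,2) = 45.
Subtract solutions that violate a single cap (substitute x_i' = x_i − (cap_i+1)): x_1 ≥ 8 gives C(2,2) = 1; x_2 ≥ 4 gives C(6,2) = 15; x_3 ≥ 6 gives C(4,2) = 6. Together 22.
No two caps can be exceeded simultaneously, so the pair terms are all 0.
By inclusion–exclusion the count is 45 − 22 + 0 = 23.

23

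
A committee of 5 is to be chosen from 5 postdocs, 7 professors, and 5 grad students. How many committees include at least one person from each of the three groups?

With no constraint there are C(17,5) = 6188 possible selections.
Selections missing a whole group: no postdocs → C(12,5) = 792; no professors → C(10,5) = 252; no grad students → C(12,5) = 792.
Add back selections omitting two groups (i.e. drawn from a single group): C(5,5) + C(7,5) + C(5,5) = 23.
By inclusion–exclusion: 6188 − 1836 + 23 = 4375.

4375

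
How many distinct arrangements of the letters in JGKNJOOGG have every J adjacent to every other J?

3360

Treat the 2 copies of J as a single block. The multiset to arrange is then {JJ, G, G, G, K, N, O, O}, 8 items in all.
That gives (8)!/(3!·2!) = 3360 arrangements.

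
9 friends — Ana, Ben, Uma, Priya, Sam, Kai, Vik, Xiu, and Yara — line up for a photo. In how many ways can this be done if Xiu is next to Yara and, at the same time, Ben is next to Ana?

Treat {Xiu,Yara} as one block (2 orders) and {Ben,Ana} as another (2 orders).
That leaves 7 units to arrange: 2 × 2 × 7! = 4 × 5040 = 20160.

20160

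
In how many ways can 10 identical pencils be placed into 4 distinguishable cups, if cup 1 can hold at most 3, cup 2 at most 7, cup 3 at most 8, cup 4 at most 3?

Ignoring the caps, the number of non-negative solutions to x_1+…+x_4 = 10 is C(13,3) = 286.
Subtract solutions that violate a single cap (substitute x_i' = x_i − (cap_i+1)): x_1 ≥ 4 gives C(9,3) = 84; x_2 ≥ 8 gives C(5,3) = 10; x_3 ≥ 9 gives C(4,3) = 4; x_4 ≥ 4 gives C(9,3) = 84. Together 182.
Add back pairs where two caps are both exceeded: 0 + 0 + 10 + 0 + 0 + 0 = 10.
By inclusion–exclusion the count is 286 − 182 + 10 = 114.

114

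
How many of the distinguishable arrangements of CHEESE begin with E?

60

With the first slot taken by E, it remains to arrange the other 5 letters (CHESE).
Those 5 letters have E appearing twice, giving (5)!/(2!) = 60.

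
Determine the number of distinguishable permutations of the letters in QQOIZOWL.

QQOIZOWL has 8 letters with O appearing twice and Q appearing twice.
The number of distinct arrangements is 8!/(2!·2!) = 40320/4 = 10080.

10080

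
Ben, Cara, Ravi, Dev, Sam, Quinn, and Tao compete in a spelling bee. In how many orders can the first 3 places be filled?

210

This is an ordered selection of 3 from 7: P(7,3).
That gives 7 × 6 × 5 = 210.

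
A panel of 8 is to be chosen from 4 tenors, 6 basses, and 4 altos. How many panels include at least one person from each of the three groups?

Unrestricted: C(14,8) = 3003 ways to pick any 8 of the 14.
Selections missing a whole group: no tenors → C(10,8) = 45; no basses → C(8,8) = 1; no altos → C(10,8) = 45.
Add back selections omitting two groups (i.e. drawn from a single group): C(4,8) + C(6,8) + C(4,8) = 0.
By inclusion–exclusion: 3003 − 91 + 0 = 2912.

2912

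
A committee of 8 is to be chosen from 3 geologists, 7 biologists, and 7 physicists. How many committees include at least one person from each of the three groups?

21217

Unrestricted: C(17,8) = 24310 ways to pick any 8 of the 17.
Subtract selections that omit an entire group: no geologists → C(14,8) = 3003; no biologists → C(10,8) = 45; no physicists → C(10,8) = 45.
Add back selections omitting two groups (i.e. drawn from a single group): C(3,8) + C(7,8) + C(7,8) = 0.
By inclusion–exclusion: 24310 − 3093 + 0 = 21217.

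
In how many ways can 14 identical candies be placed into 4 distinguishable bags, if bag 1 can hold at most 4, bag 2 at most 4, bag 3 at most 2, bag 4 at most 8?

Without the upper bounds there are C(17,3) = 680 ways to split 14 among 4 bags.
Subtract solutions that violate a single cap (substitute x_i' = x_i − (cap_i+1)): x_1 ≥ 5 gives C(12,3) = 220; x_2 ≥ 5 gives C(12,3) = 220; x_3 ≥ 3 gives C(14,3) = 364; x_4 ≥ 9 gives C(8,3) = 56. Together 860.
Add back pairs where two caps are both exceeded: 35 + 84 + 1 + 84 + 1 + 10 = 215.
Subtract triples: 4 + 0 + 0 + 0 = 4.
By inclusion–exclusion the count is 680 − 860 + 215 − 4 = 31.

31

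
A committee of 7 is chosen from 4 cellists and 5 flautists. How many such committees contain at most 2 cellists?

6

Split by how many cellists are chosen (0 through 2).
Sum: C(4,0)·C(5,7) + C(4,1)·C(5,6) + C(4,2)·C(5,5) = 0 + 0 + 6 = 6.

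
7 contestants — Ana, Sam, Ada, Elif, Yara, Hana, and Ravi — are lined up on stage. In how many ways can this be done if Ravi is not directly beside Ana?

There are 7! = 5040 arrangements in all. If Ravi and Ana are adjacent, merging them into one block gives 2·(6)! = 1440 arrangements.
So 5040 − 1440 = 3600 arrangements keep them apart.

3600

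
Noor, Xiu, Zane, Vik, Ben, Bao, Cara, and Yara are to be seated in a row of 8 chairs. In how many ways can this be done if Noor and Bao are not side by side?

30240

Of the 8! = 40320 arrangements, those with Noor and Bao adjacent number 2 × 7! = 10080 (treat the pair as a block with 2 internal orders).
Complementary counting: 40320 − 10080 = 30240.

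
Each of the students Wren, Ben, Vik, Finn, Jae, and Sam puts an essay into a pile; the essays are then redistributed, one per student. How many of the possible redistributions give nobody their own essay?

This is the derangement count D_6: permutations of 6 items with no fixed point.
By inclusion–exclusion this is Σ_{j=0}^{6} (−1)^j C(6,j)·(6−j)!.
Computing: 720 − 720 + 360 − 120 + 30 − 6 + 1 = 265.

265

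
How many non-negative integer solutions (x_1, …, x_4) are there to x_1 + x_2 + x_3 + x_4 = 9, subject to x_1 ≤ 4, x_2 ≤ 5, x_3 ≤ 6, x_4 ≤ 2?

76

Without the upper bounds there are C(12,3) = 220 ways to split 9 among 4 variables.
Subtract solutions that violate a single cap (substitute x_i' = x_i − (cap_i+1)): x_1 ≥ 5 gives C(7,3) = 35; x_2 ≥ 6 gives C(6,3) = 20; x_3 ≥ 7 gives C(5,3) = 10; x_4 ≥ 3 gives C(9,3) = 84. Together 149.
Add back pairs where two caps are both exceeded: 0 + 0 + 4 + 0 + 1 + 0 = 5.
By inclusion–exclusion the count is 220 − 149 + 5 = 76.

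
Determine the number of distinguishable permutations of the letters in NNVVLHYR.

Letter multiplicities in NNVVLHYR: H×1, L×1, N×2, R×1, V×2, Y×1.
So there are 8! / (2!·2!) = 10080 distinguishable arrangements.

10080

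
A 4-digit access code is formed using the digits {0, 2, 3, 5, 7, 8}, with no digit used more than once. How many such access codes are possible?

With no repetition, fill the 4 digits in order: 6 choices, then 5, down to 3.
6 × 5 × 4 × 3 = 360.

360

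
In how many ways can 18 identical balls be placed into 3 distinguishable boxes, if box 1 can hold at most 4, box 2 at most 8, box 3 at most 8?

6

By stars and bars, unrestricted non-negative solutions to x_1+…+x_3 = 18 number C(18+2,2) = 190.
Subtract solutions that violate a single cap (substitute x_i' = x_i − (cap_i+1)): x_1 ≥ 5 gives C(15,2) = 105; x_2 ≥ 9 gives C(11,2) = 55; x_3 ≥ 9 gives C(11,2) = 55. Together 215.
Add back pairs where two caps are both exceeded: 15 + 15 + 1 = 31.
By inclusion–exclusion the count is 190 − 215 + 31 = 6.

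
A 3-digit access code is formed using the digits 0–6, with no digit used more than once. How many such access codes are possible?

210

This is a permutation of 3 out of 7: P(7,3) = 7!/4!.
That product is 7 × 6 × 5 = 210.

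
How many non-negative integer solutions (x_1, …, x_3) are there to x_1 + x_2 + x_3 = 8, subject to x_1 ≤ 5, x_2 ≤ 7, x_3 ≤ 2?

By stars and bars, unrestricted non-negative solutions to x_1+…+x_3 = 8 number C(8+2,2) = 45.
Subtract solutions that violate a single cap (substitute x_i' = x_i − (cap_i+1)): x_1 ≥ 6 gives C(4,2) = 6; x_2 ≥ 8 gives C(2,2) = 1; x_3 ≥ 3 gives C(7,2) = 21. Together 28.
No two caps can be exceeded simultaneously, so the pair terms are all 0.
By inclusion–exclusion the count is 45 − 28 + 0 = 17.

17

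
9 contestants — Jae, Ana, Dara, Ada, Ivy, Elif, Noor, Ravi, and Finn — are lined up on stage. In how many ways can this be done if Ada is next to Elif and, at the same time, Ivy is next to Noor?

Treat {Ada,Elif} as one block (2 orders) and {Ivy,Noor} as another (2 orders).
That leaves 7 units to arrange: 2 × 2 × 7! = 4 × 5040 = 20160.

20160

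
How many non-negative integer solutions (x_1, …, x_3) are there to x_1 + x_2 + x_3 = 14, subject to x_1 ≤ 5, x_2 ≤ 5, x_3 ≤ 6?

By stars and bars, unrestricted non-negative solutions to x_1+…+x_3 = 14 number C(14+2,2) = 120.
Subtract solutions that violate a single cap (substitute x_i' = x_i − (cap_i+1)): x_1 ≥ 6 gives C(10,2) = 45; x_2 ≥ 6 gives C(10,2) = 45; x_3 ≥ 7 gives C(9,2) = 36. Together 126.
Add back pairs where two caps are both exceeded: 6 + 3 + 3 = 12.
By inclusion–exclusion the count is 120 − 126 + 12 = 6.

6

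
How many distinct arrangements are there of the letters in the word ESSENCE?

ESSENCE has 7 letters with E appearing 3 times and S appearing twice.
The number of distinct arrangements is 7!/(3!·2!) = 5040/12 = 420.

420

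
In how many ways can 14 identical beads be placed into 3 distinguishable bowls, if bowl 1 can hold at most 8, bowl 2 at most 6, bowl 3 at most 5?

Ignoring the caps, the number of non-negative solutions to x_1+…+x_3 = 14 is C(16,2) = 120.
Subtract solutions that violate a single cap (substitute x_i' = x_i − (cap_i+1)): x_1 ≥ 9 gives C(7,2) = 21; x_2 ≥ 7 gives C(9,2) = 36; x_3 ≥ 6 gives C(10,2) = 45. Together 102.
Add back pairs where two caps are both exceeded: 0 + 0 + 3 = 3.
By inclusion–exclusion the count is 120 − 102 + 3 = 21.

21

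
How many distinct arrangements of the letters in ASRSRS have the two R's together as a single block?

Treat the 2 copies of R as a single block. The multiset to arrange is then {RR, A, S, S, S}, 5 items in all.
That gives (5)!/(3!) = 20 arrangements.

20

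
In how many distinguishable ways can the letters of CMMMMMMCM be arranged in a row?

The 9 letters of CMMMMMMCM have repeats: C appearing twice and M appearing 7 times.
The number of distinct arrangements is 9!/(7!·2!) = 362880/10080 = 36.

36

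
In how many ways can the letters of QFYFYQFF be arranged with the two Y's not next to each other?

There are 8!/(4!·2!·2!) = 420 arrangements of QFYFYQFF in total.
Arrangements with the Y's together: treat YY as one letter, giving (7)!/(4!·2!) = 105.
Subtracting, 420 − 105 = 315 arrangements keep the Y's apart.

315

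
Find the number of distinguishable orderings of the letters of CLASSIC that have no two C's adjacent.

There are 7!/(2!·2!) = 1260 arrangements of CLASSIC in total.
If the two C's are adjacent, glue them into one block, leaving 6 items to arrange: (6)!/(2!) = 360 ways.
Hence 1260 − 360 = 900.

900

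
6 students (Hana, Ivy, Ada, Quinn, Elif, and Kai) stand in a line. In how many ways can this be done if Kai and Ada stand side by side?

240

Glue Kai and Ada into one block (2 internal orders), leaving 5 units to arrange in a row.
So the count is 2·(5)! = 240.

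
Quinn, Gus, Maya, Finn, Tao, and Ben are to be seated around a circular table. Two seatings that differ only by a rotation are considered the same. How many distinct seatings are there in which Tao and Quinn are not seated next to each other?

Without the restriction there are (5)! = 120 seatings.
Those with Tao next to Quinn: fuse the pair into one unit and seat 5 units around a circle — 2·(4)! = 48.
Subtracting, 120 − 48 = 72.

72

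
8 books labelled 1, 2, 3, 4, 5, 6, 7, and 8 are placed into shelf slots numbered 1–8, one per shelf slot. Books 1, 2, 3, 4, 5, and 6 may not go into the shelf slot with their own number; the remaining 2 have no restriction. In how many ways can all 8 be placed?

18806

Let Aᵢ (for 1 ≤ i ≤ 6) be the placements that put book i in its forbidden shelf slot. Any j of these fix j positions, leaving (8−j)! ways to fill the rest, and there are C(6,j) ways to pick which j.
By inclusion–exclusion, the number of valid placements is Σ_{j=0}^{6} (−1)^j C(6,j)·(8−j)!.
Computing: 40320 − 30240 + 10800 − 2400 + 360 − 36 + 2 = 18806.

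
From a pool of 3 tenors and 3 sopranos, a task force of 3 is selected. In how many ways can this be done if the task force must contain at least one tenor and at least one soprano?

18

Total 3-person selections from all 6: C(6,3) = 20.
Subtract selections that omit an entire group: no tenors → C(3,3) = 1; no sopranos → C(3,3) = 1.
Both groups omitted at once is impossible, so 20 − 2 = 18.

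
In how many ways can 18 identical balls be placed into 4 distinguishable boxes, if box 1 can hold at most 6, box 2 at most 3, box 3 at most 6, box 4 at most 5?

10

Ignoring the caps, the number of non-negative solutions to x_1+…+x_4 = 18 is C(21,3) = 1330.
Subtract solutions that violate a single cap (substitute x_i' = x_i − (cap_i+1)): x_1 ≥ 7 gives C(14,3) = 364; x_2 ≥ 4 gives C(17,3) = 680; x_3 ≥ 7 gives C(14,3) = 364; x_4 ≥ 6 gives C(15,3) = 455. Together 1863.
Add back pairs where two caps are both exceeded: 120 + 35 + 56 + 120 + 165 + 56 = 552.
Subtract triples: 1 + 4 + 0 + 4 = 9.
By inclusion–exclusion the count is 1330 − 1863 + 552 − 9 = 10.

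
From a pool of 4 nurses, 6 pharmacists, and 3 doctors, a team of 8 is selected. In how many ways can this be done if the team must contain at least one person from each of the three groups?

1233

Total 8-person selections from all 13: C(13,8) = 1287.
Selections missing a whole group: no nurses → C(9,8) = 9; no pharmacists → C(7,8) = 0; no doctors → C(10,8) = 45.
Add back selections omitting two groups (i.e. drawn from a single group): C(4,8) + C(6,8) + C(3,8) = 0.
By inclusion–exclusion: 1287 − 54 + 0 = 1233.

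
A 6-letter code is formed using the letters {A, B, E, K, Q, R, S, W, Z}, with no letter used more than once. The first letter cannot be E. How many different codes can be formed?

53760

The first letter has 9−1 = 8 choices (anything except E).
The remaining 5 letters are filled from the other 8 symbols without repetition: 8 × 7 × 6 × 5 × 4 = 6720.
Total: 8 × 6720 = 53760.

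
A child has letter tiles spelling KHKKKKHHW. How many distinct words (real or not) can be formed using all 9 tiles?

504

Letter multiplicities in KHKKKKHHW: H×3, K×5, W×1.
The number of distinct arrangements is 9!/(5!·3!) = 362880/720 = 504.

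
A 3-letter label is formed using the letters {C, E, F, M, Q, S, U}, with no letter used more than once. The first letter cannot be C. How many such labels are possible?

The first letter has 7−1 = 6 choices (anything except C).
The remaining 2 letters are filled from the other 6 symbols without repetition: 6 × 5 = 30.
Total: 6 × 30 = 180.

180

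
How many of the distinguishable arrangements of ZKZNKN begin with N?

30

With the first slot taken by N, it remains to arrange the other 5 letters (ZKZKN).
Those 5 letters have K appearing twice and Z appearing twice, giving (5)!/(2!·2!) = 30.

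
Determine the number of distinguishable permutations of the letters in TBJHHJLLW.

The 9 letters of TBJHHJLLW have repeats: H appearing twice, J appearing twice, and L appearing twice.
Dividing 9! = 362880 by 2!·2!·2! = 8 for the repeated letters gives 45360.

45360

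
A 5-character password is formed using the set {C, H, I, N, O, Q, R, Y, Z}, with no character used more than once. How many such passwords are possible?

15120

With no repetition, fill the 5 characters in order: 9 choices, then 8, down to 5.
That product is 9 × 8 × 7 × 6 × 5 = 15120.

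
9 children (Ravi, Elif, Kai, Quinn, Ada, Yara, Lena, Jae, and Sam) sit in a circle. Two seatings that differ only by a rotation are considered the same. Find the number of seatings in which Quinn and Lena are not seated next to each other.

30240

Without the restriction there are (8)! = 40320 seatings.
Those with Quinn next to Lena: fuse the pair into one unit and seat 8 units around a circle — 2·(7)! = 10080.
Subtracting, 40320 − 10080 = 30240.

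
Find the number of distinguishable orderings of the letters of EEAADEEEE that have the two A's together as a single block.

Treat the 2 copies of A as a single block. The multiset to arrange is then {AA, D, E, E, E, E, E, E}, 8 items in all.
That gives (8)!/(6!) = 56 arrangements.

56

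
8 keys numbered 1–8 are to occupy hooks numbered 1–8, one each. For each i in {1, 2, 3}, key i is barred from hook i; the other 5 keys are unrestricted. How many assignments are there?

27240

Let Aᵢ (for i ∈ {1, 2, 3}) be the placements that put key i in its forbidden hook. Any j of these fix j positions, leaving (8−j)! ways to fill the rest, and there are C(3,j) ways to pick which j.
By inclusion–exclusion, the number of valid placements is Σ_{j=0}^{3} (−1)^j C(3,j)·(8−j)!.
Computing: 40320 − 15120 + 2160 − 120 = 27240.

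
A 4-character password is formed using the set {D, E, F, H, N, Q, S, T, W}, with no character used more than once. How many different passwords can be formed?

3024

With no repetition, fill the 4 characters in order: 9 choices, then 8, down to 6.
9 × 8 × 7 × 6 = 3024.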